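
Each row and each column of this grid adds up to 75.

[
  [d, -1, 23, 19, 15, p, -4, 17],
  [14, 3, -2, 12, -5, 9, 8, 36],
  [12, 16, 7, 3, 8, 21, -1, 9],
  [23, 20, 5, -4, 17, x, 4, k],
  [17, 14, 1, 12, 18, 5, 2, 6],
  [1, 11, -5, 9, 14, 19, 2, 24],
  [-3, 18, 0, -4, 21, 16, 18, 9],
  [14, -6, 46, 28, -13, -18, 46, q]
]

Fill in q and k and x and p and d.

Row 8 has 14 − 6 + 46 + 28 − 13 − 18 + 46 = 97; the blank must be 75 − 97 = -22.
Column 1 has 14 + 12 + 23 + 17 + 1 − 3 + 14 = 78; the blank must be 75 − 78 = -3.
Column 8 has 17 + 36 + 9 + 6 + 24 + 9 − 22 = 79; the blank must be 75 − 79 = -4.
Row 1 has -3 − 1 + 23 + 19 + 15 − 4 + 17 = 66; the blank must be 75 − 66 = 9.
Row 4 has 23 + 20 + 5 − 4 + 17 + 4 − 4 = 61; the blank must be 75 − 61 = 14.

q = -22, k = -4, x = 14, p = 9, d = -3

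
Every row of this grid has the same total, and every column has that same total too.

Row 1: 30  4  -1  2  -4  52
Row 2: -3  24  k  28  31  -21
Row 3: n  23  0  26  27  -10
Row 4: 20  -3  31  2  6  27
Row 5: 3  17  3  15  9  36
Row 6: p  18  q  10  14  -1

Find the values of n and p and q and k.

n = 17, p = 16, q = 26, k = 24

Rows 1 and 4 both sum to 83, so that's the common total.
The known cells in row 2 total 59, leaving 83 − 59 = 24 for the blank.
The known cells in row 3 total 66, leaving 83 − 66 = 17 for the blank.
The known cells in column 1 total 67, leaving 83 − 67 = 16 for the blank.
The known cells in row 6 total 57, leaving 83 − 57 = 26 for the blank.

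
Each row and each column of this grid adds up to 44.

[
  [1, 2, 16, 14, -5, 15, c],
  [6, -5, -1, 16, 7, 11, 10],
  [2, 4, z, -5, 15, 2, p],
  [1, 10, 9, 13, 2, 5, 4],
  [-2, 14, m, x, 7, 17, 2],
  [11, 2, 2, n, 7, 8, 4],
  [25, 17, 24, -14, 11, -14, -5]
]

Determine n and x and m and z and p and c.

The known cells in row 1 total 43, leaving 44 − 43 = 1 for the blank.
The known cells in column 7 total 16, leaving 44 − 16 = 28 for the blank.
The known cells in row 3 total 46, leaving 44 − 46 = -2 for the blank.
The known cells in column 3 total 48, leaving 44 − 48 = -4 for the blank.
The known cells in row 5 total 34, leaving 44 − 34 = 10 for the blank.
The known cells in row 6 total 34, leaving 44 − 34 = 10 for the blank.

n = 10, x = 10, m = -4, z = -2, p = 28, c = 1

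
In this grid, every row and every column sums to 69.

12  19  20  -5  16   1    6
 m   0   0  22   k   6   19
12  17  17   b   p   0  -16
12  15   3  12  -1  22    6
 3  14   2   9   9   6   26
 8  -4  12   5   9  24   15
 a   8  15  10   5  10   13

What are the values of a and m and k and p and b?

a = 8, m = 14, k = 8, p = 23, b = 16

Column 4 has -5 + 22 + 12 + 9 + 5 + 10 = 53; the blank must be 69 − 53 = 16.
Row 3 has 12 + 17 + 17 + 16 + 0 − 16 = 46; the blank must be 69 − 46 = 23.
Column 5 has 16 + 23 − 1 + 9 + 9 + 5 = 61; the blank must be 69 − 61 = 8.
Row 7 has 8 + 15 + 10 + 5 + 10 + 13 = 61; the blank must be 69 − 61 = 8.
Row 2 has 0 + 0 + 22 + 8 + 6 + 19 = 55; the blank must be 69 − 55 = 14.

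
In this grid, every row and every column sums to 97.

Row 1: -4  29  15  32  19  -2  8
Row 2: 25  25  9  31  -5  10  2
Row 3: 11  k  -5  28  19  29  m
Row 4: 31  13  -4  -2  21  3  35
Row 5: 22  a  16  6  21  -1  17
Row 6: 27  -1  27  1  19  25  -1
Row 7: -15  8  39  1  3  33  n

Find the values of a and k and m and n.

a = 16, k = 7, m = 8, n = 28

Row 7 has -15 + 8 + 39 + 1 + 3 + 33 = 69; the blank must be 97 − 69 = 28.
Row 5 has 22 + 16 + 6 + 21 − 1 + 17 = 81; the blank must be 97 − 81 = 16.
Column 2 has 29 + 25 + 13 + 16 − 1 + 8 = 90; the blank must be 97 − 90 = 7.
Row 3 has 11 + 7 − 5 + 28 + 19 + 29 = 89; the blank must be 97 − 89 = 8.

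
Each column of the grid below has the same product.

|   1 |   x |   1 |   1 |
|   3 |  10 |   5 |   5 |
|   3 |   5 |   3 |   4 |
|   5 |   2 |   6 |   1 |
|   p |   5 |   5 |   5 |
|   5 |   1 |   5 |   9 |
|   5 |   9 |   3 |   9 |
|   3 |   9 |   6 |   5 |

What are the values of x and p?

x = 1, p = 12

Columns 3 and 4 each multiply to 40500, so every column has product 40500.
Column 2: 10×5×2×5×1×9×9 = 40500, so the missing entry is 40500 ÷ 40500 = 1.
Column 1: 1×3×3×5×5×5×3 = 3375, so the missing entry is 40500 ÷ 3375 = 12.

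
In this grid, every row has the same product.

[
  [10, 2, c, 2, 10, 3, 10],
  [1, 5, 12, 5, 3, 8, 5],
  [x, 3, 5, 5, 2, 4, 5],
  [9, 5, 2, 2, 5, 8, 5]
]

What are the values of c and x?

Rows 2 and 4 each multiply to 36000, so every row has product 36000.
Row 1: 10×2×2×10×3×10 = 12000, so the missing entry is 36000 ÷ 12000 = 3.
Row 3: 3×5×5×2×4×5 = 3000, so the missing entry is 36000 ÷ 3000 = 12.

c = 3, x = 12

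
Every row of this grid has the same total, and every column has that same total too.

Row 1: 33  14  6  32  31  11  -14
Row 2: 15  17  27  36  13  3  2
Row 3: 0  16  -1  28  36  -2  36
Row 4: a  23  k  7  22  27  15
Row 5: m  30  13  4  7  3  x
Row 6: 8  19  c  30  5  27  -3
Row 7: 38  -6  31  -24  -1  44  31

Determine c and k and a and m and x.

Rows 1 and 2 both sum to 113, so that's the common total.
Column 7: -14 + 2 + 36 + 15 − 3 + 31 = 67, so its missing entry is 113 − 67 = 46.
Row 5: 30 + 13 + 4 + 7 + 3 + 46 = 103, so its missing entry is 113 − 103 = 10.
Column 1: 33 + 15 + 0 + 10 + 8 + 38 = 104, so its missing entry is 113 − 104 = 9.
Row 4: 9 + 23 + 7 + 22 + 27 + 15 = 103, so its missing entry is 113 − 103 = 10.
Row 6: 8 + 19 + 30 + 5 + 27 − 3 = 86, so its missing entry is 113 − 86 = 27.

c = 27, k = 10, a = 9, m = 10, x = 46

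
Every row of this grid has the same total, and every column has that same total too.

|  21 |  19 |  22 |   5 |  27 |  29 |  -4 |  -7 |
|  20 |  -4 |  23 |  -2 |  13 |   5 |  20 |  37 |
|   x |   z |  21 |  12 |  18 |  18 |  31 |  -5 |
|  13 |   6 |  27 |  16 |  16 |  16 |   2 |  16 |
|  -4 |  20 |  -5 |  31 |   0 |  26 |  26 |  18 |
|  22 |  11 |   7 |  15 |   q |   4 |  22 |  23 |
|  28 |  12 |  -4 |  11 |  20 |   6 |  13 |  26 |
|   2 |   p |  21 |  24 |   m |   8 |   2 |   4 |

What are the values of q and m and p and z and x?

Rows 1 and 2 both sum to 112, so that's the common total.
Row 6: 22 + 11 + 7 + 15 + 4 + 22 + 23 = 104, so its missing entry is 112 − 104 = 8.
Column 5: 27 + 13 + 18 + 16 + 0 + 8 + 20 = 102, so its missing entry is 112 − 102 = 10.
Row 8: 2 + 21 + 24 + 10 + 8 + 2 + 4 = 71, so its missing entry is 112 − 71 = 41.
Column 2: 19 − 4 + 6 + 20 + 11 + 12 + 41 = 105, so its missing entry is 112 − 105 = 7.
Row 3: 7 + 21 + 12 + 18 + 18 + 31 − 5 = 102, so its missing entry is 112 − 102 = 10.

q = 8, m = 10, p = 41, z = 7, x = 10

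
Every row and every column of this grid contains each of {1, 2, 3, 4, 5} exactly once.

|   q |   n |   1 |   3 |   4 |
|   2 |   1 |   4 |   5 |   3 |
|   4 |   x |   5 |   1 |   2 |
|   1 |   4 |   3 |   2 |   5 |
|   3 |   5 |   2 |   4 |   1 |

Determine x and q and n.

x = 3, q = 5, n = 2

At (row 3, col 2): row 3 already has {1, 2, 4, 5}, so the value is 3.
For row 1, column 2: column 2 already has {1, 3, 4, 5}; that leaves 2.
Cell (1,1): row 1 already has {1, 2, 3, 4} → 5.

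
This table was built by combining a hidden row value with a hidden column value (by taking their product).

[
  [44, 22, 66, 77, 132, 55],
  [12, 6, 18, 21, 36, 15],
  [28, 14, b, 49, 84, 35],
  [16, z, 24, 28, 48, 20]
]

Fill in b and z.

b = 42, z = 8

Each row is a constant multiple of every other row — this is a multiplication table with the headers hidden.
Row 3 is 49/77 = 7/11 times row 1, so its entry in column 3 is 66 × 7/11 = 42.
Row 4 is 28/77 = 4/11 times row 1, so its entry in column 2 is 22 × 4/11 = 8.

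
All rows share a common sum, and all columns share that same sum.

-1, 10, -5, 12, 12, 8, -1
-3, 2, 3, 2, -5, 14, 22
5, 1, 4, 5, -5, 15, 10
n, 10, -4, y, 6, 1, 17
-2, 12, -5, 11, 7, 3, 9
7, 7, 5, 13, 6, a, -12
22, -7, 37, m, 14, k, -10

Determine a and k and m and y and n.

a = 9, k = -15, m = -6, y = -2, n = 7

Rows 1 and 2 both sum to 35, so that's the common total.
Row 6: 7 + 7 + 5 + 13 + 6 − 12 = 26, so its missing entry is 35 − 26 = 9.
Column 6: 8 + 14 + 15 + 1 + 3 + 9 = 50, so its missing entry is 35 − 50 = -15.
Column 1: -1 − 3 + 5 − 2 + 7 + 22 = 28, so its missing entry is 35 − 28 = 7.
Row 4: 7 + 10 − 4 + 6 + 1 + 17 = 37, so its missing entry is 35 − 37 = -2.
Row 7: 22 − 7 + 37 + 14 − 15 − 10 = 41, so its missing entry is 35 − 41 = -6.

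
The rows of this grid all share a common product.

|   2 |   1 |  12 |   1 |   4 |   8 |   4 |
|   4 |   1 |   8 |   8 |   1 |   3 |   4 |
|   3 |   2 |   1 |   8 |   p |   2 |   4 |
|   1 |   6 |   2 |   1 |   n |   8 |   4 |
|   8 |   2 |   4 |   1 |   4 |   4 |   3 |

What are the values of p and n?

Rows 1 and 5 each multiply to 3072, so every row has product 3072.
Row 3: 3×2×1×8×2×4 = 384, so the missing entry is 3072 ÷ 384 = 8.
Row 4: 1×6×2×1×8×4 = 384, so the missing entry is 3072 ÷ 384 = 8.

p = 8, n = 8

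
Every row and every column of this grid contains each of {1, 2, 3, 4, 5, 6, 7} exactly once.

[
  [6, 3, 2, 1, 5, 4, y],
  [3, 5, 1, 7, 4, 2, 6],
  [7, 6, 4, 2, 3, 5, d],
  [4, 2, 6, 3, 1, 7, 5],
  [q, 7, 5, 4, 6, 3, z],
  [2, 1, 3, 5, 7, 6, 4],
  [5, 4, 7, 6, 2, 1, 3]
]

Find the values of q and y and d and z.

q = 1, y = 7, d = 1, z = 2

Cell (5,1): column 1 already has {2, 3, 4, 5, 6, 7} → 1.
At (row 5, col 7): row 5 already has {1, 3, 4, 5, 6, 7}, so the value is 2.
For row 3, column 7: row 3 already has {2, 3, 4, 5, 6, 7}; that leaves 1.
At (row 1, col 7): row 1 already has {1, 2, 3, 4, 5, 6}, so the value is 7.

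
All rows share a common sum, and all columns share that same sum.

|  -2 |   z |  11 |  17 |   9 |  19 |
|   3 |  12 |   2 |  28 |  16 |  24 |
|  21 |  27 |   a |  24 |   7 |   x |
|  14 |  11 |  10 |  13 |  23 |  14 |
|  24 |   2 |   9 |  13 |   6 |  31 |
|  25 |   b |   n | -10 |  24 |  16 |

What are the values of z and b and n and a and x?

Rows 2 and 4 both sum to 85, so that's the common total.
Row 1: -2 + 11 + 17 + 9 + 19 = 54, so its missing entry is 85 − 54 = 31.
Column 2: 31 + 12 + 27 + 11 + 2 = 83, so its missing entry is 85 − 83 = 2.
Column 6: 19 + 24 + 14 + 31 + 16 = 104, so its missing entry is 85 − 104 = -19.
Row 3: 21 + 27 + 24 + 7 − 19 = 60, so its missing entry is 85 − 60 = 25.
Row 6: 25 + 2 − 10 + 24 + 16 = 57, so its missing entry is 85 − 57 = 28.

z = 31, b = 2, n = 28, a = 25, x = -19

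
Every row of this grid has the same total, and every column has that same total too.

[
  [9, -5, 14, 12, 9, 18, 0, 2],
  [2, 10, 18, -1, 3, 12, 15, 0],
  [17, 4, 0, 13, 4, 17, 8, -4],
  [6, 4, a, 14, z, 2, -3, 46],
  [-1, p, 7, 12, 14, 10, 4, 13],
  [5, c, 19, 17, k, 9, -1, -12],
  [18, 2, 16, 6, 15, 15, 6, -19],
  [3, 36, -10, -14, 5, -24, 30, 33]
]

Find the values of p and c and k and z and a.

Rows 1 and 2 both sum to 59, so that's the common total.
Column 3 has 14 + 18 + 0 + 7 + 19 + 16 − 10 = 64; the blank must be 59 − 64 = -5.
Row 4 has 6 + 4 − 5 + 14 + 2 − 3 + 46 = 64; the blank must be 59 − 64 = -5.
Column 5 has 9 + 3 + 4 − 5 + 14 + 15 + 5 = 45; the blank must be 59 − 45 = 14.
Row 6 has 5 + 19 + 17 + 14 + 9 − 1 − 12 = 51; the blank must be 59 − 51 = 8.
Row 5 has -1 + 7 + 12 + 14 + 10 + 4 + 13 = 59; the blank must be 59 − 59 = 0.

p = 0, c = 8, k = 14, z = -5, a = -5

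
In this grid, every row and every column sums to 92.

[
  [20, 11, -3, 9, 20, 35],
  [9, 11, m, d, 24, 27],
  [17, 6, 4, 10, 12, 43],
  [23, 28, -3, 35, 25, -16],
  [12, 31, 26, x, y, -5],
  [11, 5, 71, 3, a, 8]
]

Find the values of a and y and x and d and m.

Column 3 has -3 + 4 − 3 + 26 + 71 = 95; the blank must be 92 − 95 = -3.
Row 6 has 11 + 5 + 71 + 3 + 8 = 98; the blank must be 92 − 98 = -6.
Column 5 has 20 + 24 + 12 + 25 − 6 = 75; the blank must be 92 − 75 = 17.
Row 5 has 12 + 31 + 26 + 17 − 5 = 81; the blank must be 92 − 81 = 11.
Row 2 has 9 + 11 − 3 + 24 + 27 = 68; the blank must be 92 − 68 = 24.

a = -6, y = 17, x = 11, d = 24, m = -3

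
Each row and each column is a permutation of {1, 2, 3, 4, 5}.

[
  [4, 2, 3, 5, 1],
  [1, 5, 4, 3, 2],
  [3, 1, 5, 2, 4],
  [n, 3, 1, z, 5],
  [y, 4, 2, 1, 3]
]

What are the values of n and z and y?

n = 2, z = 4, y = 5

For row 5, column 1: row 5 already has {1, 2, 3, 4}; that leaves 5.
At (row 4, col 4): column 4 already has {1, 2, 3, 5}, so the value is 4.
At (row 4, col 1): row 4 already has {1, 3, 4, 5}, so the value is 2.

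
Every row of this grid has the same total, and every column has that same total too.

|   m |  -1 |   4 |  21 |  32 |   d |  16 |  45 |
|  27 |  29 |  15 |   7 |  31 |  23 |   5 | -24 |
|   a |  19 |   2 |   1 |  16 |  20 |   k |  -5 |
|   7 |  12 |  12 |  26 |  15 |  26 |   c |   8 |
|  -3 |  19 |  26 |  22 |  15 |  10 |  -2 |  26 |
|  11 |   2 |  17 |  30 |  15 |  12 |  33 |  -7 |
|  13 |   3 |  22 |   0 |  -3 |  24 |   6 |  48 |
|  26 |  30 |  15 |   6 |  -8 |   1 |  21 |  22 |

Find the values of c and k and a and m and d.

c = 7, k = 27, a = 33, m = -1, d = -3

Rows 2 and 5 both sum to 113, so that's the common total.
The known cells in column 6 total 116, leaving 113 − 116 = -3 for the blank.
The known cells in row 1 total 114, leaving 113 − 114 = -1 for the blank.
The known cells in column 1 total 80, leaving 113 − 80 = 33 for the blank.
The known cells in row 3 total 86, leaving 113 − 86 = 27 for the blank.
The known cells in row 4 total 106, leaving 113 − 106 = 7 for the blank.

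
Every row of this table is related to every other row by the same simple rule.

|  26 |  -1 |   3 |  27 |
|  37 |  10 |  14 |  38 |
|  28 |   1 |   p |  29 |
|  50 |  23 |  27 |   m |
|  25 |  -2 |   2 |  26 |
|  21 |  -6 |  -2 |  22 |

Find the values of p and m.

p = 5, m = 51

The difference between any two rows is the same in every column — this is an addition table with the headers hidden.
Row 3 minus row 1 is 1 − (-1) = 2, so its entry in column 3 is 3 + 2 = 5.
Row 4 minus row 1 is 23 − (-1) = 24, so its entry in column 4 is 27 + 24 = 51.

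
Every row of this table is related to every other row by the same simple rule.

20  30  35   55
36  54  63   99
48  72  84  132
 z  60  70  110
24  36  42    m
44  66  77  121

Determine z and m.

z = 40, m = 66

Each row is a constant multiple of every other row — this is a multiplication table with the headers hidden.
Row 4 is 60/30 = 2/1 times row 1, so its entry in column 1 is 20 × 2/1 = 40.
Row 5 is 36/30 = 6/5 times row 1, so its entry in column 4 is 55 × 6/5 = 66.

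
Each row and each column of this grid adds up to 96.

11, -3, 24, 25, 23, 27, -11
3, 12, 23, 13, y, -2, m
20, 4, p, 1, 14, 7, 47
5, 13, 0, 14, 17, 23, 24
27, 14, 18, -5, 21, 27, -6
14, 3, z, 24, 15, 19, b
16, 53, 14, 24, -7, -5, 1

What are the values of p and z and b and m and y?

p = 3, z = 14, b = 7, m = 34, y = 13

The known cells in column 5 total 83, leaving 96 − 83 = 13 for the blank.
The known cells in row 3 total 93, leaving 96 − 93 = 3 for the blank.
The known cells in row 2 total 62, leaving 96 − 62 = 34 for the blank.
The known cells in column 7 total 89, leaving 96 − 89 = 7 for the blank.
The known cells in row 6 total 82, leaving 96 − 82 = 14 for the blank.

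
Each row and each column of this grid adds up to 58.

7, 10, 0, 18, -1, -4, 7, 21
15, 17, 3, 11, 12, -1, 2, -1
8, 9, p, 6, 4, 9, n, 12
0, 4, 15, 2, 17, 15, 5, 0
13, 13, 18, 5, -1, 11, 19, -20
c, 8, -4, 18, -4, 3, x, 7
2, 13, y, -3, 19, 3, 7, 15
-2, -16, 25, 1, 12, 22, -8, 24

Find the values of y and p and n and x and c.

y = 2, p = -1, n = 11, x = 15, c = 15

Row 7: 2 + 13 − 3 + 19 + 3 + 7 + 15 = 56, so its missing entry is 58 − 56 = 2.
Column 1: 7 + 15 + 8 + 0 + 13 + 2 − 2 = 43, so its missing entry is 58 − 43 = 15.
Row 6: 15 + 8 − 4 + 18 − 4 + 3 + 7 = 43, so its missing entry is 58 − 43 = 15.
Column 7: 7 + 2 + 5 + 19 + 15 + 7 − 8 = 47, so its missing entry is 58 − 47 = 11.
Row 3: 8 + 9 + 6 + 4 + 9 + 11 + 12 = 59, so its missing entry is 58 − 59 = -1.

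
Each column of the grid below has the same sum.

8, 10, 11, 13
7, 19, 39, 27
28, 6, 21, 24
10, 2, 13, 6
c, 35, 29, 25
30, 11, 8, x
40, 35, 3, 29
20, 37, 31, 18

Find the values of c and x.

c = 12, x = 13

Columns 2 and 3 both add up to 155, so every column sums to 155.
Column 1: 8 + 7 + 28 + 10 + 30 + 40 + 20 = 143, so the missing entry is 155 − 143 = 12.
Column 4: 13 + 27 + 24 + 6 + 25 + 29 + 18 = 142, so the missing entry is 155 − 142 = 13.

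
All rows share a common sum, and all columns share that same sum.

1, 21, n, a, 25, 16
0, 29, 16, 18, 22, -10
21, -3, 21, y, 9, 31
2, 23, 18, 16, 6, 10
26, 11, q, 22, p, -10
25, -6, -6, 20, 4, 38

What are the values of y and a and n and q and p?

y = -4, a = 3, n = 9, q = 17, p = 9

Rows 2 and 4 both sum to 75, so that's the common total.
Column 5 has 25 + 22 + 9 + 6 + 4 = 66; the blank must be 75 − 66 = 9.
Row 5 has 26 + 11 + 22 + 9 − 10 = 58; the blank must be 75 − 58 = 17.
Row 3 has 21 − 3 + 21 + 9 + 31 = 79; the blank must be 75 − 79 = -4.
Column 4 has 18 − 4 + 16 + 22 + 20 = 72; the blank must be 75 − 72 = 3.
Row 1 has 1 + 21 + 3 + 25 + 16 = 66; the blank must be 75 − 66 = 9.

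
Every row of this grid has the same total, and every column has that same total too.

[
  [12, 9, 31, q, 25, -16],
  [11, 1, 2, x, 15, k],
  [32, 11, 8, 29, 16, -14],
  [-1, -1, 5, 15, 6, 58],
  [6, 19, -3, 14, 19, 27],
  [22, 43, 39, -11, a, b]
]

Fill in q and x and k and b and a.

q = 21, x = 14, k = 39, b = -12, a = 1

Rows 3 and 4 both sum to 82, so that's the common total.
Column 5 has 25 + 15 + 16 + 6 + 19 = 81; the blank must be 82 − 81 = 1.
Row 6 has 22 + 43 + 39 − 11 + 1 = 94; the blank must be 82 − 94 = -12.
Column 6 has -16 − 14 + 58 + 27 − 12 = 43; the blank must be 82 − 43 = 39.
Row 1 has 12 + 9 + 31 + 25 − 16 = 61; the blank must be 82 − 61 = 21.
Row 2 has 11 + 1 + 2 + 15 + 39 = 68; the blank must be 82 − 68 = 14.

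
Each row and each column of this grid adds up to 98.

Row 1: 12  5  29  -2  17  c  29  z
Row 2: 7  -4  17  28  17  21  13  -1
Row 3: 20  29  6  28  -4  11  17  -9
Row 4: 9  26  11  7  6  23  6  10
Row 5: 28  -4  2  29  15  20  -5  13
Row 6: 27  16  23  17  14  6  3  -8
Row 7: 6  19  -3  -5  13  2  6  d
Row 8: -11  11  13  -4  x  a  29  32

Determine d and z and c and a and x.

d = 60, z = 1, c = 7, a = 8, x = 20

Column 5 has 17 + 17 − 4 + 6 + 15 + 14 + 13 = 78; the blank must be 98 − 78 = 20.
Row 7 has 6 + 19 − 3 − 5 + 13 + 2 + 6 = 38; the blank must be 98 − 38 = 60.
Column 8 has -1 − 9 + 10 + 13 − 8 + 60 + 32 = 97; the blank must be 98 − 97 = 1.
Row 1 has 12 + 5 + 29 − 2 + 17 + 29 + 1 = 91; the blank must be 98 − 91 = 7.
Row 8 has -11 + 11 + 13 − 4 + 20 + 29 + 32 = 90; the blank must be 98 − 90 = 8.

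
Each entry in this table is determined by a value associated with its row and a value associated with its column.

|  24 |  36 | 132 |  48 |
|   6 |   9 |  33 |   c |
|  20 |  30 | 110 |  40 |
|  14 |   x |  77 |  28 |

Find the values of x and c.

x = 21, c = 12

Each row is a constant multiple of every other row — this is a multiplication table with the headers hidden.
Row 4 is 14/24 = 7/12 times row 1, so its entry in column 2 is 36 × 7/12 = 21.
Row 2 is 6/24 = 1/4 times row 1, so its entry in column 4 is 48 × 1/4 = 12.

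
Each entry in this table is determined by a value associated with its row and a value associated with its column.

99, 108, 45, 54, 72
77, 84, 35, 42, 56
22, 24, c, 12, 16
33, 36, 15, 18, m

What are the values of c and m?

c = 10, m = 24

Each row is a constant multiple of every other row — this is a multiplication table with the headers hidden.
Row 3 is 22/99 = 2/9 times row 1, so its entry in column 3 is 45 × 2/9 = 10.
Row 4 is 33/99 = 1/3 times row 1, so its entry in column 5 is 72 × 1/3 = 24.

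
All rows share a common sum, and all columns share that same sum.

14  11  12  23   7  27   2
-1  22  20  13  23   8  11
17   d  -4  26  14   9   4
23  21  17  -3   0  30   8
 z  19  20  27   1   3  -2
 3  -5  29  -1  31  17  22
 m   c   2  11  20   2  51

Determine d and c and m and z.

Rows 1 and 2 both sum to 96, so that's the common total.
The known cells in row 5 total 68, leaving 96 − 68 = 28 for the blank.
The known cells in row 3 total 66, leaving 96 − 66 = 30 for the blank.
The known cells in column 2 total 98, leaving 96 − 98 = -2 for the blank.
The known cells in row 7 total 84, leaving 96 − 84 = 12 for the blank.

d = 30, c = -2, m = 12, z = 28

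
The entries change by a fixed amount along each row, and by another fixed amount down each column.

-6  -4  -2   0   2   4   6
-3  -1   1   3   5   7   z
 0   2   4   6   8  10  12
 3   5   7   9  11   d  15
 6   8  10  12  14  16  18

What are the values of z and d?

Along each row the entries change by 2 per step; down each column they change by 3.
Row 2: from -3 at column 1, stepping by 2 to column 7 gives 9.
Row 4: from 3 at column 1, stepping by 2 to column 6 gives 13.

z = 9, d = 13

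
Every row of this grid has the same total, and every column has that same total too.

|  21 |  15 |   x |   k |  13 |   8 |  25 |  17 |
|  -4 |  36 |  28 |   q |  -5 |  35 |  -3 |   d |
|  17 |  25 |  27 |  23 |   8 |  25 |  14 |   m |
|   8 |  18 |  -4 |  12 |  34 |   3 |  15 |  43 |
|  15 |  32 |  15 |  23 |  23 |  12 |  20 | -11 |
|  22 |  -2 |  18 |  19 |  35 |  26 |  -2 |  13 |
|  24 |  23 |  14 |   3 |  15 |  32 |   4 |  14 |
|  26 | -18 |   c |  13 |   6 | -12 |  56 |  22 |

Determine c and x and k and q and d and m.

Rows 4 and 5 both sum to 129, so that's the common total.
The known cells in row 3 total 139, leaving 129 − 139 = -10 for the blank.
The known cells in column 8 total 88, leaving 129 − 88 = 41 for the blank.
The known cells in row 8 total 93, leaving 129 − 93 = 36 for the blank.
The known cells in column 3 total 134, leaving 129 − 134 = -5 for the blank.
The known cells in row 1 total 94, leaving 129 − 94 = 35 for the blank.
The known cells in row 2 total 128, leaving 129 − 128 = 1 for the blank.

c = 36, x = -5, k = 35, q = 1, d = 41, m = -10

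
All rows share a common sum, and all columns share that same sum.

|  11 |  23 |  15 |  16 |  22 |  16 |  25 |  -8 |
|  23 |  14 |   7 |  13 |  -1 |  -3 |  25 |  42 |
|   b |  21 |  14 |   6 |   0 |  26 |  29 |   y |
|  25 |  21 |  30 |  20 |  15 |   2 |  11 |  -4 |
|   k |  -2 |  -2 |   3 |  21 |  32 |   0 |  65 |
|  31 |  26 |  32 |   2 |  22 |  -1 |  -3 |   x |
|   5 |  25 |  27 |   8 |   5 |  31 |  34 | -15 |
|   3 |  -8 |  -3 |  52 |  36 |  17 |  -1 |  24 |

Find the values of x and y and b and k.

x = 11, y = 5, b = 19, k = 3

Rows 1 and 2 both sum to 120, so that's the common total.
The known cells in row 5 total 117, leaving 120 − 117 = 3 for the blank.
The known cells in column 1 total 101, leaving 120 − 101 = 19 for the blank.
The known cells in row 3 total 115, leaving 120 − 115 = 5 for the blank.
The known cells in row 6 total 109, leaving 120 − 109 = 11 for the blank.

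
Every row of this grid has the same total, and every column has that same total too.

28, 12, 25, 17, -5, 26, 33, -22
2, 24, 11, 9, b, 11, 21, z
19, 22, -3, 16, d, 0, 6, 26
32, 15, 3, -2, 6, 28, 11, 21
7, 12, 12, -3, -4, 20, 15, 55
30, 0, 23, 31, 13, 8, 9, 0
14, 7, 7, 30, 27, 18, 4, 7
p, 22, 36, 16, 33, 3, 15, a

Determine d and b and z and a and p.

Rows 1 and 4 both sum to 114, so that's the common total.
Row 3: 19 + 22 − 3 + 16 + 0 + 6 + 26 = 86, so its missing entry is 114 − 86 = 28.
Column 1: 28 + 2 + 19 + 32 + 7 + 30 + 14 = 132, so its missing entry is 114 − 132 = -18.
Row 8: -18 + 22 + 36 + 16 + 33 + 3 + 15 = 107, so its missing entry is 114 − 107 = 7.
Column 5: -5 + 28 + 6 − 4 + 13 + 27 + 33 = 98, so its missing entry is 114 − 98 = 16.
Row 2: 2 + 24 + 11 + 9 + 16 + 11 + 21 = 94, so its missing entry is 114 − 94 = 20.

d = 28, b = 16, z = 20, a = 7, p = -18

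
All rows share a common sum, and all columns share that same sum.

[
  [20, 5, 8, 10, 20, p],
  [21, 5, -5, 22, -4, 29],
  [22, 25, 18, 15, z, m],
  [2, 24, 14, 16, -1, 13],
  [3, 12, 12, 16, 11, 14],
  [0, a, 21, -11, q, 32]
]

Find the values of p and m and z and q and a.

p = 5, m = -25, z = 13, q = 29, a = -3

Rows 2 and 4 both sum to 68, so that's the common total.
The known cells in column 2 total 71, leaving 68 − 71 = -3 for the blank.
The known cells in row 6 total 39, leaving 68 − 39 = 29 for the blank.
The known cells in column 5 total 55, leaving 68 − 55 = 13 for the blank.
The known cells in row 1 total 63, leaving 68 − 63 = 5 for the blank.
The known cells in row 3 total 93, leaving 68 − 93 = -25 for the blank.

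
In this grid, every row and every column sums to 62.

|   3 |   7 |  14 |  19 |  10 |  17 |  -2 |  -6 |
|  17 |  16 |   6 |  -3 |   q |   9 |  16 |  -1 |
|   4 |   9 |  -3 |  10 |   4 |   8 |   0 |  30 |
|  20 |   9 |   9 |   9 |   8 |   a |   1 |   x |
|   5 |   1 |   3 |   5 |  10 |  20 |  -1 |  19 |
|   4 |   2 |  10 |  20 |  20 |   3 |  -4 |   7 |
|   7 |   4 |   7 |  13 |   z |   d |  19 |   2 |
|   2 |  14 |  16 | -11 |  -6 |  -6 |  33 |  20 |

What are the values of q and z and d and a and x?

Column 8: -6 − 1 + 30 + 19 + 7 + 2 + 20 = 71, so its missing entry is 62 − 71 = -9.
Row 2: 17 + 16 + 6 − 3 + 9 + 16 − 1 = 60, so its missing entry is 62 − 60 = 2.
Column 5: 10 + 2 + 4 + 8 + 10 + 20 − 6 = 48, so its missing entry is 62 − 48 = 14.
Row 7: 7 + 4 + 7 + 13 + 14 + 19 + 2 = 66, so its missing entry is 62 − 66 = -4.
Row 4: 20 + 9 + 9 + 9 + 8 + 1 − 9 = 47, so its missing entry is 62 − 47 = 15.

q = 2, z = 14, d = -4, a = 15, x = -9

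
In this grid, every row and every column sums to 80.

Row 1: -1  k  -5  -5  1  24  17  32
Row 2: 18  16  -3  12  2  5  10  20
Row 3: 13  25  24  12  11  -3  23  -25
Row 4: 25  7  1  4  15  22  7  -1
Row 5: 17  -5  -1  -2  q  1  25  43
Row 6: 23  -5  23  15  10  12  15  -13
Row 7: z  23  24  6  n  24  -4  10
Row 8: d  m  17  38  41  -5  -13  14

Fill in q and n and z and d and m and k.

Row 5: 17 − 5 − 1 − 2 + 1 + 25 + 43 = 78, so its missing entry is 80 − 78 = 2.
Row 1: -1 − 5 − 5 + 1 + 24 + 17 + 32 = 63, so its missing entry is 80 − 63 = 17.
Column 2: 17 + 16 + 25 + 7 − 5 − 5 + 23 = 78, so its missing entry is 80 − 78 = 2.
Row 8: 2 + 17 + 38 + 41 − 5 − 13 + 14 = 94, so its missing entry is 80 − 94 = -14.
Column 5: 1 + 2 + 11 + 15 + 2 + 10 + 41 = 82, so its missing entry is 80 − 82 = -2.
Row 7: 23 + 24 + 6 − 2 + 24 − 4 + 10 = 81, so its missing entry is 80 − 81 = -1.

q = 2, n = -2, z = -1, d = -14, m = 2, k = 17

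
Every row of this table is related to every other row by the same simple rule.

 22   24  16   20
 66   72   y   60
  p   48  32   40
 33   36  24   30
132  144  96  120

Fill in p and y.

Each row is a constant multiple of every other row — this is a multiplication table with the headers hidden.
Row 3 is 40/20 = 2/1 times row 1, so its entry in column 1 is 22 × 2/1 = 44.
Row 2 is 60/20 = 3/1 times row 1, so its entry in column 3 is 16 × 3/1 = 48.

p = 44, y = 48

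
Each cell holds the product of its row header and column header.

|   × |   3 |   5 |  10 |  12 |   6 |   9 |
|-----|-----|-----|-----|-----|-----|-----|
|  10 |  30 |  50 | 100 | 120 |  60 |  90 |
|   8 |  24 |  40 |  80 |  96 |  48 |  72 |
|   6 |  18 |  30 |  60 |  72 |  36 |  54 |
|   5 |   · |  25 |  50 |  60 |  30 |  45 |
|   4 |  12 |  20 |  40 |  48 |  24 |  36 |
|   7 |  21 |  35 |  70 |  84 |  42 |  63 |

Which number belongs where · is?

15

5 × 3 = 15.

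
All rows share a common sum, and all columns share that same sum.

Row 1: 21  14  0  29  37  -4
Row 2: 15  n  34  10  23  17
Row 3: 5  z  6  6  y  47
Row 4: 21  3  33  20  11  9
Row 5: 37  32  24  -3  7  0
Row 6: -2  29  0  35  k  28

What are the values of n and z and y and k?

n = -2, z = 21, y = 12, k = 7

Rows 1 and 4 both sum to 97, so that's the common total.
The known cells in row 2 total 99, leaving 97 − 99 = -2 for the blank.
The known cells in row 6 total 90, leaving 97 − 90 = 7 for the blank.
The known cells in column 2 total 76, leaving 97 − 76 = 21 for the blank.
The known cells in row 3 total 85, leaving 97 − 85 = 12 for the blank.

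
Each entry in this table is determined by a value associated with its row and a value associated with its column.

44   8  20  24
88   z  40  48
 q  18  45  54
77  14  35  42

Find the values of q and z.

Each row is a constant multiple of every other row — this is a multiplication table with the headers hidden.
Row 3 is 54/24 = 9/4 times row 1, so its entry in column 1 is 44 × 9/4 = 99.
Row 2 is 48/24 = 2/1 times row 1, so its entry in column 2 is 8 × 2/1 = 16.

q = 99, z = 16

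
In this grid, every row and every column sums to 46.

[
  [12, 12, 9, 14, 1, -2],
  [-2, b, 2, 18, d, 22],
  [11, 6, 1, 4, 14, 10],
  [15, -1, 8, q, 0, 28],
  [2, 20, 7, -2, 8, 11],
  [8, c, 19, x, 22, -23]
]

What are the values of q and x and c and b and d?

q = -4, x = 16, c = 4, b = 5, d = 1

Column 5 has 1 + 14 + 0 + 8 + 22 = 45; the blank must be 46 − 45 = 1.
Row 2 has -2 + 2 + 18 + 1 + 22 = 41; the blank must be 46 − 41 = 5.
Column 2 has 12 + 5 + 6 − 1 + 20 = 42; the blank must be 46 − 42 = 4.
Row 4 has 15 − 1 + 8 + 0 + 28 = 50; the blank must be 46 − 50 = -4.
Row 6 has 8 + 4 + 19 + 22 − 23 = 30; the blank must be 46 − 30 = 16.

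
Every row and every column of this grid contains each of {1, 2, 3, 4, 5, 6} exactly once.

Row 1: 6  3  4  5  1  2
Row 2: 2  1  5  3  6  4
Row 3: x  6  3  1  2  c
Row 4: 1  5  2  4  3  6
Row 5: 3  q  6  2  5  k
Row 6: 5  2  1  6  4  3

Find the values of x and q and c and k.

For row 3, column 1: column 1 already has {1, 2, 3, 5, 6}; that leaves 4.
At (row 3, col 6): row 3 already has {1, 2, 3, 4, 6}, so the value is 5.
At (row 5, col 6): column 6 already has {2, 3, 4, 5, 6}, so the value is 1.
At (row 5, col 2): row 5 already has {1, 2, 3, 5, 6}, so the value is 4.

x = 4, q = 4, c = 5, k = 1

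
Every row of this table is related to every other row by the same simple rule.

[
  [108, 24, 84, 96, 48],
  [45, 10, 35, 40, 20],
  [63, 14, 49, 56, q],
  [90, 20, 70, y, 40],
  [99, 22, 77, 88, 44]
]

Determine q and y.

q = 28, y = 80

Each row is a constant multiple of every other row — this is a multiplication table with the headers hidden.
Row 3 is 14/24 = 7/12 times row 1, so its entry in column 5 is 48 × 7/12 = 28.
Row 4 is 20/24 = 5/6 times row 1, so its entry in column 4 is 96 × 5/6 = 80.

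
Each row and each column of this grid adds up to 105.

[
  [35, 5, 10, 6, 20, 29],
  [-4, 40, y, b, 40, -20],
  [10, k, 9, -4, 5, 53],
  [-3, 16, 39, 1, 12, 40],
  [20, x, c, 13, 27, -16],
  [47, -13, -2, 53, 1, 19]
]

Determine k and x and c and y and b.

Row 3 has 10 + 9 − 4 + 5 + 53 = 73; the blank must be 105 − 73 = 32.
Column 2 has 5 + 40 + 32 + 16 − 13 = 80; the blank must be 105 − 80 = 25.
Row 5 has 20 + 25 + 13 + 27 − 16 = 69; the blank must be 105 − 69 = 36.
Column 3 has 10 + 9 + 39 + 36 − 2 = 92; the blank must be 105 − 92 = 13.
Row 2 has -4 + 40 + 13 + 40 − 20 = 69; the blank must be 105 − 69 = 36.

k = 32, x = 25, c = 36, y = 13, b = 36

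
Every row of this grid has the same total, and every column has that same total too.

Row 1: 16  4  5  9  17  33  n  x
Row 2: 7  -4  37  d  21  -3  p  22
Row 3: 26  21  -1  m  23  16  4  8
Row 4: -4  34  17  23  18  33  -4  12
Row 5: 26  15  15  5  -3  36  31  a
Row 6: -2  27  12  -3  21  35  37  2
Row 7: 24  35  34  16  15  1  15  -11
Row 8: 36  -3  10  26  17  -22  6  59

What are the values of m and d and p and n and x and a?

m = 32, d = 21, p = 28, n = 12, x = 33, a = 4

Rows 4 and 6 both sum to 129, so that's the common total.
Row 3 has 26 + 21 − 1 + 23 + 16 + 4 + 8 = 97; the blank must be 129 − 97 = 32.
Column 4 has 9 + 32 + 23 + 5 − 3 + 16 + 26 = 108; the blank must be 129 − 108 = 21.
Row 2 has 7 − 4 + 37 + 21 + 21 − 3 + 22 = 101; the blank must be 129 − 101 = 28.
Column 7 has 28 + 4 − 4 + 31 + 37 + 15 + 6 = 117; the blank must be 129 − 117 = 12.
Row 1 has 16 + 4 + 5 + 9 + 17 + 33 + 12 = 96; the blank must be 129 − 96 = 33.
Row 5 has 26 + 15 + 15 + 5 − 3 + 36 + 31 = 125; the blank must be 129 − 125 = 4.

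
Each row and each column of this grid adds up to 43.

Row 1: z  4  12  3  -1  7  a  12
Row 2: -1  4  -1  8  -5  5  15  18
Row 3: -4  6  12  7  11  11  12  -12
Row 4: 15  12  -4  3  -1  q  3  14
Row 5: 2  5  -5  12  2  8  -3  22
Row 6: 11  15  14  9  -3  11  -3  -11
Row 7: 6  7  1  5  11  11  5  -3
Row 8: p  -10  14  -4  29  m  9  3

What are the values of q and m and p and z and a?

Column 7 has 15 + 12 + 3 − 3 − 3 + 5 + 9 = 38; the blank must be 43 − 38 = 5.
Row 1 has 4 + 12 + 3 − 1 + 7 + 5 + 12 = 42; the blank must be 43 − 42 = 1.
Column 1 has 1 − 1 − 4 + 15 + 2 + 11 + 6 = 30; the blank must be 43 − 30 = 13.
Row 8 has 13 − 10 + 14 − 4 + 29 + 9 + 3 = 54; the blank must be 43 − 54 = -11.
Row 4 has 15 + 12 − 4 + 3 − 1 + 3 + 14 = 42; the blank must be 43 − 42 = 1.

q = 1, m = -11, p = 13, z = 1, a = 5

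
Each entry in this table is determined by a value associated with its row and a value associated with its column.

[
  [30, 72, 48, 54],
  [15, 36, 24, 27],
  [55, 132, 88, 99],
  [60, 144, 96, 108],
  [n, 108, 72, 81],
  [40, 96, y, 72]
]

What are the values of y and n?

y = 64, n = 45

Each row is a constant multiple of every other row — this is a multiplication table with the headers hidden.
Row 6 is 96/72 = 4/3 times row 1, so its entry in column 3 is 48 × 4/3 = 64.
Row 5 is 108/72 = 3/2 times row 1, so its entry in column 1 is 30 × 3/2 = 45.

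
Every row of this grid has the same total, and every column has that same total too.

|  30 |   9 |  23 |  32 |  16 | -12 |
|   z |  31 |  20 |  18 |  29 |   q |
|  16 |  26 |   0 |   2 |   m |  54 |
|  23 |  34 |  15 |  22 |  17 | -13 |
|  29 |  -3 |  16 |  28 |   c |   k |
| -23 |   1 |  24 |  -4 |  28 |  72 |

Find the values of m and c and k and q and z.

m = 0, c = 8, k = 20, q = -23, z = 23

Rows 1 and 4 both sum to 98, so that's the common total.
Row 3: 16 + 26 + 0 + 2 + 54 = 98, so its missing entry is 98 − 98 = 0.
Column 5: 16 + 29 + 0 + 17 + 28 = 90, so its missing entry is 98 − 90 = 8.
Row 5: 29 − 3 + 16 + 28 + 8 = 78, so its missing entry is 98 − 78 = 20.
Column 6: -12 + 54 − 13 + 20 + 72 = 121, so its missing entry is 98 − 121 = -23.
Row 2: 31 + 20 + 18 + 29 − 23 = 75, so its missing entry is 98 − 75 = 23.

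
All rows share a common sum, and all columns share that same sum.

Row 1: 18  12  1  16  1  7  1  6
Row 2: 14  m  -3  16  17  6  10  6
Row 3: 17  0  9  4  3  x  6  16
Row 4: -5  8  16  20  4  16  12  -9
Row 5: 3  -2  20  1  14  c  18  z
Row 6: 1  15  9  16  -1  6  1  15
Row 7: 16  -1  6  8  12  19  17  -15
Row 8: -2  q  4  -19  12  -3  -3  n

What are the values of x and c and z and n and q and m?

Rows 1 and 4 both sum to 62, so that's the common total.
Row 2 has 14 − 3 + 16 + 17 + 6 + 10 + 6 = 66; the blank must be 62 − 66 = -4.
Column 2 has 12 − 4 + 0 + 8 − 2 + 15 − 1 = 28; the blank must be 62 − 28 = 34.
Row 8 has -2 + 34 + 4 − 19 + 12 − 3 − 3 = 23; the blank must be 62 − 23 = 39.
Row 3 has 17 + 0 + 9 + 4 + 3 + 6 + 16 = 55; the blank must be 62 − 55 = 7.
Column 6 has 7 + 6 + 7 + 16 + 6 + 19 − 3 = 58; the blank must be 62 − 58 = 4.
Row 5 has 3 − 2 + 20 + 1 + 14 + 4 + 18 = 58; the blank must be 62 − 58 = 4.

x = 7, c = 4, z = 4, n = 39, q = 34, m = -4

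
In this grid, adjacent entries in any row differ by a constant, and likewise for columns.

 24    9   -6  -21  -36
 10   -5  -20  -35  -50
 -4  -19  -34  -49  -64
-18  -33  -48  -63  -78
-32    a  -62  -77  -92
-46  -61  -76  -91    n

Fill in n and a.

Along each row the entries change by -15 per step; down each column they change by -14.
Row 6: from -46 at column 1, stepping by -15 to column 5 gives -106.
Row 5: from -32 at column 1, stepping by -15 to column 2 gives -47.

n = -106, a = -47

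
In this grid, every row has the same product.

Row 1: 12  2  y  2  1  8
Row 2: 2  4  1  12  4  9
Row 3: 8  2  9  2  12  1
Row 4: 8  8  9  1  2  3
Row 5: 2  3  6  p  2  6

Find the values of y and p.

Rows 2 and 3 each multiply to 3456, so every row has product 3456.
Row 1: 12×2×2×1×8 = 384, so the missing entry is 3456 ÷ 384 = 9.
Row 5: 2×3×6×2×6 = 432, so the missing entry is 3456 ÷ 432 = 8.

y = 9, p = 8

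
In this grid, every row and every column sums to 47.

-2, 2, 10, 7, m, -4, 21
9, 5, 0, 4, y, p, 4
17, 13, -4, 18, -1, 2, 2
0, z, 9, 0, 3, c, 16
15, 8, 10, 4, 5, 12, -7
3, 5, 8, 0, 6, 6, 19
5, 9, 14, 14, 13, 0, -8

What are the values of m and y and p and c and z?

m = 13, y = 8, p = 17, c = 14, z = 5

Row 1 has -2 + 2 + 10 + 7 − 4 + 21 = 34; the blank must be 47 − 34 = 13.
Column 2 has 2 + 5 + 13 + 8 + 5 + 9 = 42; the blank must be 47 − 42 = 5.
Column 5 has 13 − 1 + 3 + 5 + 6 + 13 = 39; the blank must be 47 − 39 = 8.
Row 2 has 9 + 5 + 0 + 4 + 8 + 4 = 30; the blank must be 47 − 30 = 17.
Row 4 has 0 + 5 + 9 + 0 + 3 + 16 = 33; the blank must be 47 − 33 = 14.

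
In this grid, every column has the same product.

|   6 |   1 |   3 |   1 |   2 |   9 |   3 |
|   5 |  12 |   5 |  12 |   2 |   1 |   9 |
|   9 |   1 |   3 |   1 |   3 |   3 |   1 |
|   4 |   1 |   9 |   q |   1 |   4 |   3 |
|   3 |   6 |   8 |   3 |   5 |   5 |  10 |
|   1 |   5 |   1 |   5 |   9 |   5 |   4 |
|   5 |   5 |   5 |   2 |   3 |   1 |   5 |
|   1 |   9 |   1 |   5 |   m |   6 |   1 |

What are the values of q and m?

Columns 3 and 6 each multiply to 16200, so every column has product 16200.
Column 4: 1×12×1×3×5×2×5 = 1800, so the missing entry is 16200 ÷ 1800 = 9.
Column 5: 2×2×3×1×5×9×3 = 1620, so the missing entry is 16200 ÷ 1620 = 10.

q = 9, m = 10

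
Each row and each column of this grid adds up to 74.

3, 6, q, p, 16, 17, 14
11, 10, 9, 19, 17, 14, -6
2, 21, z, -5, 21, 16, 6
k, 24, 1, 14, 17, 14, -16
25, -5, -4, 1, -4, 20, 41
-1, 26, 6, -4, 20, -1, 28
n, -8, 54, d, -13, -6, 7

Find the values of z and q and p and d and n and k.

Row 3 has 2 + 21 − 5 + 21 + 16 + 6 = 61; the blank must be 74 − 61 = 13.
Row 4 has 24 + 1 + 14 + 17 + 14 − 16 = 54; the blank must be 74 − 54 = 20.
Column 3 has 9 + 13 + 1 − 4 + 6 + 54 = 79; the blank must be 74 − 79 = -5.
Row 1 has 3 + 6 − 5 + 16 + 17 + 14 = 51; the blank must be 74 − 51 = 23.
Column 1 has 3 + 11 + 2 + 20 + 25 − 1 = 60; the blank must be 74 − 60 = 14.
Row 7 has 14 − 8 + 54 − 13 − 6 + 7 = 48; the blank must be 74 − 48 = 26.

z = 13, q = -5, p = 23, d = 26, n = 14, k = 20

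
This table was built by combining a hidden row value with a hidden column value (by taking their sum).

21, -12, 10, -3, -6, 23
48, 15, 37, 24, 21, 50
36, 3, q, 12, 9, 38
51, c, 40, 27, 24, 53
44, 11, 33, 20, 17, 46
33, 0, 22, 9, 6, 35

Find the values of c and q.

The difference between any two rows is the same in every column — this is an addition table with the headers hidden.
Row 4 minus row 1 is 27 − (-3) = 30, so its entry in column 2 is -12 + 30 = 18.
Row 3 minus row 1 is 12 − (-3) = 15, so its entry in column 3 is 10 + 15 = 25.

c = 18, q = 25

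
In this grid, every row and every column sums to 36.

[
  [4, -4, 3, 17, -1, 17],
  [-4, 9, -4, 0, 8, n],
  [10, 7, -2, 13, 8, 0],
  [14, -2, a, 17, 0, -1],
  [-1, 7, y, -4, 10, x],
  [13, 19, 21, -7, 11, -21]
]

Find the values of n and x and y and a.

The known cells in row 4 total 28, leaving 36 − 28 = 8 for the blank.
The known cells in column 3 total 26, leaving 36 − 26 = 10 for the blank.
The known cells in row 5 total 22, leaving 36 − 22 = 14 for the blank.
The known cells in row 2 total 9, leaving 36 − 9 = 27 for the blank.

n = 27, x = 14, y = 10, a = 8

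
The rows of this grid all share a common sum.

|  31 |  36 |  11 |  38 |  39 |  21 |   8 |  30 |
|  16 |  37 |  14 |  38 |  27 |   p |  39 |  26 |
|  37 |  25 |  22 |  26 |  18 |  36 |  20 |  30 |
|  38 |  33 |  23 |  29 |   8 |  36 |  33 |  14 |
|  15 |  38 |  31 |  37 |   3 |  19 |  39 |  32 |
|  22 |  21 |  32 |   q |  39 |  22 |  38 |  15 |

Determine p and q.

p = 17, q = 25

Rows 4 and 5 both add up to 214, so every row sums to 214.
Row 2: 16 + 37 + 14 + 38 + 27 + 39 + 26 = 197, so the missing entry is 214 − 197 = 17.
Row 6: 22 + 21 + 32 + 39 + 22 + 38 + 15 = 189, so the missing entry is 214 − 189 = 25.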